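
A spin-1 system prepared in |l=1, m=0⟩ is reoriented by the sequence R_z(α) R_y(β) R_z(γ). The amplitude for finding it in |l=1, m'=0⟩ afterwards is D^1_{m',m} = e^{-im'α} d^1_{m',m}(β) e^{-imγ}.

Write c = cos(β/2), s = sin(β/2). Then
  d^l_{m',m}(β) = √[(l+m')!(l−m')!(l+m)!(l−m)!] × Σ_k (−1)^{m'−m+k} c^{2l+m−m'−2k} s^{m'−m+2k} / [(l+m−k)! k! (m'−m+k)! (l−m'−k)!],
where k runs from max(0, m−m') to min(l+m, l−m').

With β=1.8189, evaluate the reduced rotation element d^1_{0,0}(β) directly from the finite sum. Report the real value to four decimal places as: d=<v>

d^1_{0,0}(β=1.8189) via the finite sum:
c=cos(1.818900/2)=0.614180, s=sin(1.818900/2)=0.789166; N=√[1·1·1·1]=1.000000
The bounds max(0,m−m')=0 and min(l+m,l−m')=1 give 2 terms
  k=0: (−1)^0·1.0000/(1)·0.6142^2·0.7892^0 = +0.377217
  k=1: (−1)^1·1.0000/(1)·0.6142^0·0.7892^2 = -0.622783
d^1_{0,0}(1.8189) = +0.377217 -0.622783 = -0.245566

d=-0.2456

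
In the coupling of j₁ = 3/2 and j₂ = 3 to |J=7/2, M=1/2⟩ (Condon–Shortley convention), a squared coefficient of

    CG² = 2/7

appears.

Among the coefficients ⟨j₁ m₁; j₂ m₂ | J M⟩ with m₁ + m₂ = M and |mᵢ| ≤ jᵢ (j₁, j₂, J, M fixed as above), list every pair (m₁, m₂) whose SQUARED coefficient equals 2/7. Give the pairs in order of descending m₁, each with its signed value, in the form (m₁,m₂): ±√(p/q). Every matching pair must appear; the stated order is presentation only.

(-1/2,1): −√(2/7)

Admissible pairs with m₁+m₂ = M = 1/2: (-3/2,2), (-1/2,1), (1/2,0), (3/2,-1)
  (m₁,m₂)=(3/2,-1): CG² = 8/21, CG = +√(8/21)
  (m₁,m₂)=(1/2,0): CG² = 2/21, CG = +√(2/21)
  (m₁,m₂)=(-1/2,1): CG² = 2/7, CG = −√(2/7)   ← matches the target
  (m₁,m₂)=(-3/2,2): CG² = 5/21, CG = −√(5/21)
Pairs with CG² = 2/7: (-1/2,1): −√(2/7)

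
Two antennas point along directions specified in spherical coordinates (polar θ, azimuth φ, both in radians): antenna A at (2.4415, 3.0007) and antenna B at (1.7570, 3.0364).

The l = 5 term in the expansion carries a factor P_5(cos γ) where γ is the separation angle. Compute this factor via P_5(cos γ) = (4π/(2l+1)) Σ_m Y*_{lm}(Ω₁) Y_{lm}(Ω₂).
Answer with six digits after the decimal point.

Term-by-term m-sum for l=5 (normalisation 4π/11 = 1.142397):
  [-5]  conj(Y_{5,-5})(Ω₁) = (-0.039262, 0.033371) ; Y_{5,-5}(Ω₂) = (-0.367886, -0.213561) ; Δ = (0.021571, -0.003892)
  [-4]  conj(Y_{5,-4})(Ω₁) = (-0.163508, 0.103326) ; Y_{5,-4}(Ω₂) = (-0.231307, -0.103509) ; Δ = (0.048516, -0.006976)
  [-3]  conj(Y_{5,-3})(Ω₁) = (-0.359798, 0.161833) ; Y_{5,-3}(Ω₂) = (0.215830, 0.070466) ; Δ = (-0.089059, 0.009575)
  [-2]  conj(Y_{5,-2})(Ω₁) = (-0.390028, 0.112908) ; Y_{5,-2}(Ω₂) = (0.265851, 0.056771) ; Δ = (-0.110099, 0.007874)
  [-1]  conj(Y_{5,-1})(Ω₁) = (0.000902, -0.000128) ; Y_{5,-1}(Ω₂) = (-0.170540, -0.018006) ; Δ = (-0.000156, 0.000006)
  [+0]  conj(Y_{5,0})(Ω₁) = (0.392668, -0.000000) ; Y_{5,0}(Ω₂) = (-0.274424, 0.000000) ; Δ = (-0.107758, 0.000000)
  [+1]  conj(Y_{5,1})(Ω₁) = (-0.000902, -0.000128) ; Y_{5,1}(Ω₂) = (0.170540, -0.018006) ; Δ = (-0.000156, -0.000006)
  [+2]  conj(Y_{5,2})(Ω₁) = (-0.390028, -0.112908) ; Y_{5,2}(Ω₂) = (0.265851, -0.056771) ; Δ = (-0.110099, -0.007874)
  [+3]  conj(Y_{5,3})(Ω₁) = (0.359798, 0.161833) ; Y_{5,3}(Ω₂) = (-0.215830, 0.070466) ; Δ = (-0.089059, -0.009575)
  [+4]  conj(Y_{5,4})(Ω₁) = (-0.163508, -0.103326) ; Y_{5,4}(Ω₂) = (-0.231307, 0.103509) ; Δ = (0.048516, 0.006976)
  [+5]  conj(Y_{5,5})(Ω₁) = (0.039262, 0.033371) ; Y_{5,5}(Ω₂) = (0.367886, -0.213561) ; Δ = (0.021571, 0.003892)
Σ over m = (-0.366213, 0.000000); ×(4π/11) → (-0.418361, 0.000000). Real part: -0.418361

-0.418361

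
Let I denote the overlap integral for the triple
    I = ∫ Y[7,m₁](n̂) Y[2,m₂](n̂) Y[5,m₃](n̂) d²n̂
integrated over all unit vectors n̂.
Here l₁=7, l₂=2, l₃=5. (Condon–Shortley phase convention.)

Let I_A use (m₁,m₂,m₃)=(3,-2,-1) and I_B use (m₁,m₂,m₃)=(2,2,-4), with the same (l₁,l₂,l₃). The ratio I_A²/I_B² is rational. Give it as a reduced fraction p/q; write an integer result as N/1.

42/1

Same 7,2,5: normalisation and zero-m 3j drop out of the ratio.
A: Δ: 4! 10! 0! / 15! → 1/15015; sum: t=0:+1/414720 = 1/414720; 3j²(7 2 5; 3 -2 -1) = Δ·Π!·Σ² = 2/143  (sign +1)
B: Δ: 4! 10! 0! / 15! → 1/15015; sum: t=4:+1/8709120 = 1/8709120; 3j²(7 2 5; 2 2 -4) = Δ·Π!·Σ² = 1/3003  (sign -1)
I_A²/I_B² = (2/143)/(1/3003) = 42/1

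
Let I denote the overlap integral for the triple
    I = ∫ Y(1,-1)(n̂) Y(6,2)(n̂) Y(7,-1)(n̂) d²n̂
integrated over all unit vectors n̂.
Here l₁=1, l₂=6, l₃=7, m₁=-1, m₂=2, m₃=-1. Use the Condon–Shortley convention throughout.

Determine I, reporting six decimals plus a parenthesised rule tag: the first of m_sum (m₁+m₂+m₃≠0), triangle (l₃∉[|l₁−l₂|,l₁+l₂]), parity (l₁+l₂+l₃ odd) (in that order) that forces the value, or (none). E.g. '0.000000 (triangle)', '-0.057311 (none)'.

Checks pass: Σm=0; 14 even; l₃=7∈[5,7].
(2·1+1)(2·6+1)(2·7+1) = 585
Δ: 0! 2! 12! / 15! → 1/1365
sum: t=0:+1/518400 = 1/518400
3j²(1 6 7; 0 0 0) = Δ·Π!·Σ² = 7/195  (sign -1)
sum: t=0:+1/1935360 = 1/1935360
3j²(1 6 7; -1 2 -1) = Δ·Π!·Σ² = 1/91  (sign +1)
combine: 4πI² = 585·7/195·1/91 = 3/13
take √, sign -1: I = -0.13551395
No selection rule forces the value: the integral is nonzero (none).

-0.135514 (none)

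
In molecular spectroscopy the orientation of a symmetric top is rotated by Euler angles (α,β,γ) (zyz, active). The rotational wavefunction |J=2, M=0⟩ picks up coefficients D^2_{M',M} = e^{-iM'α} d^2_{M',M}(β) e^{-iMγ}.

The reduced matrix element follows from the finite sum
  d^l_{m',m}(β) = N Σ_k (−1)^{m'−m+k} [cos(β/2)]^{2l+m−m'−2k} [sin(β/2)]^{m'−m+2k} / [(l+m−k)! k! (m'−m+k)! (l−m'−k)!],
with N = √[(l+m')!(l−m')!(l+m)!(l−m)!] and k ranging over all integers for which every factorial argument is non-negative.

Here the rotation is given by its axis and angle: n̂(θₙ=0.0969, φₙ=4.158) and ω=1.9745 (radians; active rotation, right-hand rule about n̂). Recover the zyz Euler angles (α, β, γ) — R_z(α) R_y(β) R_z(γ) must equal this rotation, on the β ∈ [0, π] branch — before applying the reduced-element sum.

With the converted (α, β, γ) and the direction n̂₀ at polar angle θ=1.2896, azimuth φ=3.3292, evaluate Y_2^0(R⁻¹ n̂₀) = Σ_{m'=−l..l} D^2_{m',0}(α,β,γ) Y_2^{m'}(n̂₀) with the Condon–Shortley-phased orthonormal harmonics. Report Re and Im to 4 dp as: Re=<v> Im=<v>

Re=-0.1453 Im=0.0000

Axis–angle → zyz. n̂ = (sinθₙcosφₙ, sinθₙsinφₙ, cosθₙ) = (-0.050931, -0.082258, +0.995309), ω = 1.9745.
R = I cosω + sinω [n̂]ₓ + (1−cosω) n̂n̂ᵀ gives
  R = [-0.389214, -0.909463, -0.146250; +0.921134, -0.383403, -0.067197; +0.005040, -0.160870, +0.986963]
β = atan2(√(R₁₃²+R₂₃²), R₃₃) = 0.161652; α = atan2(R₂₃, R₁₃) mod 2π = 3.572290; γ = atan2(R₃₂, −R₃₁) mod 2π = 4.681068
Need the full column D^2_{m',0} for m'=−2..2 at α=3.5723, β=0.1617, γ=4.6811.
cos(β/2)=0.996735, sin(β/2)=0.080738
d^2_{-2,0}: single k=2 term ⇒ +0.015863;  D = +0.010333+0.012036i
d^2_{-1,0}: k∈[1..2] ⇒ +0.195836 -0.001285 = +0.194551;  D = -0.176784-0.081226i
d^2_{0,0}: k∈[0..2] ⇒ +0.987005 -0.025904 +0.000042 = +0.961143;  D = +0.961143+0.000000i
d^2_{1,0}: k∈[0..1] ⇒ -0.195836 +0.001285 = -0.194551;  D = +0.176784-0.081226i
d^2_{2,0}: single k=0 term ⇒ +0.015863;  D = +0.010333-0.012036i
Y_2^{m'}(θ=1.2896,φ=3.3292) and Σ D·Y over m':
  (+0.0103+0.0120i)·(+0.3317-0.1307i)  (-0.1768-0.0812i)·(-0.2024+0.0384i)  (+0.9611+0.0000i)·(-0.2425+0.0000i)  (+0.1768-0.0812i)·(+0.2024+0.0384i)  (+0.0103-0.0120i)·(+0.3317+0.1307i)
Y_2^0(R⁻¹ n̂) = -0.145317+0.000000i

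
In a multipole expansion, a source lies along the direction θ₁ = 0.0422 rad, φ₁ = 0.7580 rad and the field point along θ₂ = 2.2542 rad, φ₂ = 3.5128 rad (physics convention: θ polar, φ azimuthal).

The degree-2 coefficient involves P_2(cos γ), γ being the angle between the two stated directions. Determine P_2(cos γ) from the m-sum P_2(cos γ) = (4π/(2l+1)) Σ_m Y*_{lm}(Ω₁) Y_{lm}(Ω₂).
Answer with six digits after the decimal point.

0.155720

Addition theorem: P_2(cos γ) = (4π/5) Σ_m Y*_{lm}(Ω₁) Y_{lm}(Ω₂), m = −2…2:
  m=-2: Y*=(0.000038, 0.000686)  Y=(0.171140, -0.157025)  product (0.000114, 0.000112)
  m=-1: Y*=(0.023648, 0.022386)  Y=(0.352502, -0.137212)  product (0.011407, 0.004646)
  m=+0: Y*=(0.629099, -0.000000)  Y=(0.061859, 0.000000)  product (0.038915, 0.000000)
  m=+1: Y*=(-0.023648, 0.022386)  Y=(-0.352502, -0.137212)  product (0.011407, -0.004646)
  m=+2: Y*=(0.000038, -0.000686)  Y=(0.171140, 0.157025)  product (0.000114, -0.000112)
Σ over m = (0.061959, 0.000000); ×(4π/5) → (0.155720, 0.000000). Real part: 0.155720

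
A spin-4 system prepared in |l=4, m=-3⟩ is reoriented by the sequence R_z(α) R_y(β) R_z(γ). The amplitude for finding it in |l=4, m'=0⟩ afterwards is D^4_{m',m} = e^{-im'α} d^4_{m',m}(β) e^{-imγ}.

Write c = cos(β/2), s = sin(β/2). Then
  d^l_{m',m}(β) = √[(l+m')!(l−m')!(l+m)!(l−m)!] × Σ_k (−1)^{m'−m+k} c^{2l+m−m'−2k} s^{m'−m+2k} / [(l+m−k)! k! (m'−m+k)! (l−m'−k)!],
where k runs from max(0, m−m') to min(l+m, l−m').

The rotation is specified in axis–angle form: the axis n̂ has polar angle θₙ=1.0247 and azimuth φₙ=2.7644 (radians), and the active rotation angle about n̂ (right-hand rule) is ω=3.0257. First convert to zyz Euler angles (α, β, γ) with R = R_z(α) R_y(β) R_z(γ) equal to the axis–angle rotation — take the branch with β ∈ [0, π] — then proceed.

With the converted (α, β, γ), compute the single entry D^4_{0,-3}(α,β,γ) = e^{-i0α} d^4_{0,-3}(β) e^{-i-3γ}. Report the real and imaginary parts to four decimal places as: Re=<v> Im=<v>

Re=0.3319 Im=0.3403

Axis–angle → zyz. n̂ = (sinθₙcosφₙ, sinθₙsinφₙ, cosθₙ) = (-0.794485, +0.314744, +0.519355), ω = 3.0257.
R = I cosω + sinω [n̂]ₓ + (1−cosω) n̂n̂ᵀ gives
  R = [+0.264886, -0.558496, -0.786077; -0.438387, -0.795829, +0.417700; -0.858867, +0.233962, -0.455642]
β = atan2(√(R₁₃²+R₂₃²), R₃₃) = 2.043889; α = atan2(R₂₃, R₁₃) mod 2π = 2.653162; γ = atan2(R₃₂, −R₃₁) mod 2π = 0.265955
Split into d^4_{0,-3}(β=2.0439) × two z-phases.
Half-angle: c=0.521708, s=0.853124. N=√(24·24·1·5040)=1703.830978
k∈{0,1} keeps every argument non-negative
  k=0: (−1)^3·1703.8310/(144)·0.5217^5·0.8531^3 = -0.283948
  k=1: (−1)^4·1703.8310/(144)·0.5217^3·0.8531^5 = +0.759290
d^4_{0,-3}(2.0439) = -0.283948 +0.759290 = +0.475342
Attach z-rotation phases: D = e^{-i(0)(2.6532)}·(+0.475342)·e^{-i(-3)(0.2660)} = +0.331901+0.340282i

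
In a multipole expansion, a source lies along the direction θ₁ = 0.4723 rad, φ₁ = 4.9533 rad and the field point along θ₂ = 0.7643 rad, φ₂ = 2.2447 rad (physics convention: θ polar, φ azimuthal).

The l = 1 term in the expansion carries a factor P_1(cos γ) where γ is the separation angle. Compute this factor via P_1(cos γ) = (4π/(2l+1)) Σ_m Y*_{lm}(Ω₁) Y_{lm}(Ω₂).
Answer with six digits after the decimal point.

0.357064

Summing Y*_{l m}(θ₁,φ₁)·Y_{l m}(θ₂,φ₂) over m ∈ [−1, 1]; prefactor 4π/(2·1+1) = 4.188790:
  term(m=-1) = -0.03411 + 0.01577j   from Y*(Ω₁)=0.03750 - 0.15264j, Y(Ω₂)=-0.14920 - 0.18683j
  term(m=+0) = 0.15347 + 0.00000j   from Y*(Ω₁)=0.43511 + 0.00000j, Y(Ω₂)=0.35271 + 0.00000j
  term(m=+1) = -0.03411 - 0.01577j   from Y*(Ω₁)=-0.03750 - 0.15264j, Y(Ω₂)=0.14920 - 0.18683j
Total Σ_m = 0.08524 + 0.00000j. Multiply by 4.188790: 0.35706 + 0.00000j. P_1(cos γ) = 0.357064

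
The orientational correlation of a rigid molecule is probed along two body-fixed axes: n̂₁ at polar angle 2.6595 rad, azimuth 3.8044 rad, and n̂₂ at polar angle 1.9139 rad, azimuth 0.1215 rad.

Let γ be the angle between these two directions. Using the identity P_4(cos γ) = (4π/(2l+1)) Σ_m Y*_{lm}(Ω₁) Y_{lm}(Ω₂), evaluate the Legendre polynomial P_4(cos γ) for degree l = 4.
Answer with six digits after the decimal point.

Addition theorem: P_4(cos γ) = (4π/9) Σ_m Y*_{lm}(Ω₁) Y_{lm}(Ω₂), m = −4…4:
  [-4]  conj(Y_{4,-4})(Ω₁) = -0.018038+0.009630i ; Y_{4,-4}(Ω₂) = +0.307736-0.162565i ; Δ = -0.003986+0.005896i
  [-3]  conj(Y_{4,-3})(Ω₁) = -0.044828+0.101027i ; Y_{4,-3}(Ω₂) = -0.328554+0.125360i ; Δ = +0.002064-0.038812i
  [-2]  conj(Y_{4,-2})(Ω₁) = +0.078463+0.313581i ; Y_{4,-2}(Ω₂) = -0.059833+0.014833i ; Δ = -0.009346-0.017599i
  [-1]  conj(Y_{4,-1})(Ω₁) = +0.382262+0.298398i ; Y_{4,-1}(Ω₂) = +0.328455-0.040105i ; Δ = +0.137523+0.082680i
  [+0]  conj(Y_{4,0})(Ω₁) = +0.107790-0.000000i ; Y_{4,0}(Ω₂) = +0.005617+0.000000i ; Δ = +0.000605+0.000000i
  [+1]  conj(Y_{4,1})(Ω₁) = -0.382262+0.298398i ; Y_{4,1}(Ω₂) = -0.328455-0.040105i ; Δ = +0.137523-0.082680i
  [+2]  conj(Y_{4,2})(Ω₁) = +0.078463-0.313581i ; Y_{4,2}(Ω₂) = -0.059833-0.014833i ; Δ = -0.009346+0.017599i
  [+3]  conj(Y_{4,3})(Ω₁) = +0.044828+0.101027i ; Y_{4,3}(Ω₂) = +0.328554+0.125360i ; Δ = +0.002064+0.038812i
  [+4]  conj(Y_{4,4})(Ω₁) = -0.018038-0.009630i ; Y_{4,4}(Ω₂) = +0.307736+0.162565i ; Δ = -0.003986-0.005896i
Accumulated sum +0.253116+0.000000i; after 4π/(2l+1) scaling, +0.353417+0.000000i ⇒ P_4 = 0.353417

0.353417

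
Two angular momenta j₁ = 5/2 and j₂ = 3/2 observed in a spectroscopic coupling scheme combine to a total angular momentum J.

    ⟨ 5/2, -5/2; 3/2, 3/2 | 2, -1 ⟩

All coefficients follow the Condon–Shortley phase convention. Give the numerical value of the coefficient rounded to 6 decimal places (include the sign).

+√(5/14) = +0.597614

triangle: 2!*3!*1!/7! = 12/5040
(j±m)!: 0!*5!*3!*0!*1!*3! = 4320
prefactor² = (2J+1)*Δ*N² = 360/7
  k=2: +1/(2!*0!*3!*1!*0!*0!) = 1/12
Σ = 1/12  ⇒  CG² = 360/7*(1/12)² = 5/14
CG = +√(5/14) = +0.597614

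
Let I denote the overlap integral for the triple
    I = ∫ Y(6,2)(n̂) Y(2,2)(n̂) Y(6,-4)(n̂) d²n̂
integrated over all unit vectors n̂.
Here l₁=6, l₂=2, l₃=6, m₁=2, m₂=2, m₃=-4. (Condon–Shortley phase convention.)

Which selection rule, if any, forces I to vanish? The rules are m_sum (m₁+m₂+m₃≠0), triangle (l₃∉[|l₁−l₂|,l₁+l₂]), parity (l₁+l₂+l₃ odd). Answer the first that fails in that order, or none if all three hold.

Σmᵢ = 0  ✓
l₃∈[|l₁−l₂|,l₁+l₂]=[4,8], have l₃=6  ✓
Σlᵢ = 14 ⇒ even  ✓

none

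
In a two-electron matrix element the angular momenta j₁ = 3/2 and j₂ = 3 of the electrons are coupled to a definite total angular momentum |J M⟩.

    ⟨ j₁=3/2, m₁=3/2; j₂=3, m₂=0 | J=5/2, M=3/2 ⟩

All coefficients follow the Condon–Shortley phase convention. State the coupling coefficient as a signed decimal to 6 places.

√[6·2!1!4!/8! · 3!0!3!3!4!1!] = √(1296/35)
  +(−1)^0/∏(0,2,0,3,1,1)! = 1/12  (running 1/12)
⟨..|..⟩ = √(1296/35)·(1/12) = +0.507093

+0.507093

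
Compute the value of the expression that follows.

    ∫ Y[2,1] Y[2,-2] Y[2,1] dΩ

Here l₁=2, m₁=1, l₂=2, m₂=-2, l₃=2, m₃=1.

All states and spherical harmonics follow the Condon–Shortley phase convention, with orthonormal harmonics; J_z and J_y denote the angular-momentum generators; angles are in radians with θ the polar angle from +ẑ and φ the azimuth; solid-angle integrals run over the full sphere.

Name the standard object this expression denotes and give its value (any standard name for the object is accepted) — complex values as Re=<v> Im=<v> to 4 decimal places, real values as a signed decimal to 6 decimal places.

Gaunt coefficient, +0.220728

This is a Gaunt coefficient — the integral of a triple product of spherical harmonics over the sphere.
m-sum 0 ✓  L=6 even ✓  0≤2≤4 ✓
Π(2lᵢ+1) = 5×5×5 = 125
triangle coeff Δ(2,2,2) = 1/630
Σ_t [0,2]: t=0:+1/8 t=1:−1/1 t=2:+1/8 = -3/4
(3j)²=2/35 [(2 2 2; 0 0 0)], sign=-1
Σ_t [0,0]: t=0:+1/4 = 1/4
(3j)²=3/35 [(2 2 2; 1 -2 1)], sign=-1
⇒ 4πI² = 30/49
I = (+1)√(30/49/(4π)) = 0.22072812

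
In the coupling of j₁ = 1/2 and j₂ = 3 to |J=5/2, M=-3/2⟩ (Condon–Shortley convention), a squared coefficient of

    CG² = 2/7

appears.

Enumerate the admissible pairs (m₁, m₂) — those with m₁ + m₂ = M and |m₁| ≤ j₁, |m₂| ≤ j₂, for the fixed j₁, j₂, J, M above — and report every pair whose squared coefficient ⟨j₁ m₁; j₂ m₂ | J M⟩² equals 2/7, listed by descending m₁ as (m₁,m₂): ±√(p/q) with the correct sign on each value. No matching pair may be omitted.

Admissible pairs with m₁+m₂ = M = -3/2: (-1/2,-1), (1/2,-2)
  (m₁,m₂)=(1/2,-2): CG² = 5/7, CG = +√(5/7)
  (m₁,m₂)=(-1/2,-1): CG² = 2/7, CG = −√(2/7)   ← matches the target
Pairs with CG² = 2/7: (-1/2,-1): −√(2/7)

(-1/2,-1): −√(2/7)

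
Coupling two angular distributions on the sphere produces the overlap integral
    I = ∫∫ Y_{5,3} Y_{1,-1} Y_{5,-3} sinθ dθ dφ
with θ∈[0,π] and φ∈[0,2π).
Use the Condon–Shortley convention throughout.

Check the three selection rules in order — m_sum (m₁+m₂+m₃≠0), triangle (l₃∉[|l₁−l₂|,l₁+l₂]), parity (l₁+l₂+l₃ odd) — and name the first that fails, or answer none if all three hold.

m_sum

azimuthal sum: 3 − 1 − 3 = -1  ✗
4 ≤ 5 ≤ 6 (triangle on l)
L = 5 + 1 + 5 = 11 (odd)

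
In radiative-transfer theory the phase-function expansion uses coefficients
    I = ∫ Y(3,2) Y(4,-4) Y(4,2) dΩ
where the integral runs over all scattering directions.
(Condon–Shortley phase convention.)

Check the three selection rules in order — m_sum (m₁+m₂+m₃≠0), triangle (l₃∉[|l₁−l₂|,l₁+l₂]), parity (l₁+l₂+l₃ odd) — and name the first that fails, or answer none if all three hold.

m₁+m₂+m₃ = 2 − 4 + 2 = 0  ✓
triangle: |3−4|=1 ≤ l₃=4 ≤ 3+4=7  ✓
parity: l₁+l₂+l₃ = 11 is odd  ✗

parity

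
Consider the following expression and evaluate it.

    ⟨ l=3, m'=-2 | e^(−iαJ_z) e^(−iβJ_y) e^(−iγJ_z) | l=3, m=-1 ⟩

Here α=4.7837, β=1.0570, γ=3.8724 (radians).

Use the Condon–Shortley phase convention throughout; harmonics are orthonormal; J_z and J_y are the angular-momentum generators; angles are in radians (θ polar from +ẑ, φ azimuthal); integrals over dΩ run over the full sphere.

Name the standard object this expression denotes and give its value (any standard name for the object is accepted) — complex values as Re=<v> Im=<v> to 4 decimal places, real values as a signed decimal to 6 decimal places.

This is a Wigner D-matrix element — the rotation-matrix element ⟨l m'| R(α,β,γ) |l m⟩ in the angular-momentum basis.
Split into d^3_{-2,-1}(β=1.0570) × two z-phases.
c=cos(1.057000/2)=0.863564, s=sin(1.057000/2)=0.504239; N=√[1·120·2·24]=75.894664
k∈{1,2} keeps every argument non-negative
  k=1: (−1)^0·75.8947/(24)·0.8636^5·0.5042^1 = +0.765790
  k=2: (−1)^1·75.8947/(12)·0.8636^3·0.5042^3 = -0.522183
d^3_{-2,-1}(1.0570) = +0.765790 -0.522183 = +0.243607
Attach z-rotation phases: D = e^{-i(-2)(4.7837)}·(+0.243607)·e^{-i(-1)(3.8724)} = +0.156445+0.186734i

Wigner D-matrix element, Re=0.1564 Im=0.1867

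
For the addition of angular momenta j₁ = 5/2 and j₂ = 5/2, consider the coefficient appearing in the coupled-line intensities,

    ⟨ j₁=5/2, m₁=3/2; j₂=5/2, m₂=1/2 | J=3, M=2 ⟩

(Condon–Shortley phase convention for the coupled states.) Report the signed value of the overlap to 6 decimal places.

−√(1/12) ≈ -0.288675

j₁+j₂−J=2  J+j₁−j₂=3  J−j₁+j₂=3  j₁+j₂+J+1=9
(j₁±m₁, j₂±m₂, J±M) = (4,1,3,2,5,1)
P² = 48
sum k=0..1:
  [0] +1/24 = 1/24
  [1] −1/12 = -1/12
S = -1/24
C² = P²·S² = 1/12 ; C = -0.288675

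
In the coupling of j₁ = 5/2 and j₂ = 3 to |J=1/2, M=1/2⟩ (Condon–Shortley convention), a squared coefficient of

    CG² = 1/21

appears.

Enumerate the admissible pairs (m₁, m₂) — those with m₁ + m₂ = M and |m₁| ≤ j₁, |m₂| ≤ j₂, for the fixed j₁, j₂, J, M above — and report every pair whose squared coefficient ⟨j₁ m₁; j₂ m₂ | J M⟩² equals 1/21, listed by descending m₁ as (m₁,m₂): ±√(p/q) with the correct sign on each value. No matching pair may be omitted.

(5/2,-2): +√(1/21)

Admissible pairs with m₁+m₂ = M = 1/2: (-5/2,3), (-3/2,2), (-1/2,1), (1/2,0), (3/2,-1), (5/2,-2)
  (m₁,m₂)=(5/2,-2): CG² = 1/21, CG = +√(1/21)   ← matches the target
  (m₁,m₂)=(3/2,-1): CG² = 2/21, CG = −√(2/21)
  (m₁,m₂)=(1/2,0): CG² = 1/7, CG = +√(1/7)
  (m₁,m₂)=(-1/2,1): CG² = 4/21, CG = −√(4/21)
  (m₁,m₂)=(-3/2,2): CG² = 5/21, CG = +√(5/21)
  (m₁,m₂)=(-5/2,3): CG² = 2/7, CG = −√(2/7)
Pairs with CG² = 1/21: (5/2,-2): +√(1/21)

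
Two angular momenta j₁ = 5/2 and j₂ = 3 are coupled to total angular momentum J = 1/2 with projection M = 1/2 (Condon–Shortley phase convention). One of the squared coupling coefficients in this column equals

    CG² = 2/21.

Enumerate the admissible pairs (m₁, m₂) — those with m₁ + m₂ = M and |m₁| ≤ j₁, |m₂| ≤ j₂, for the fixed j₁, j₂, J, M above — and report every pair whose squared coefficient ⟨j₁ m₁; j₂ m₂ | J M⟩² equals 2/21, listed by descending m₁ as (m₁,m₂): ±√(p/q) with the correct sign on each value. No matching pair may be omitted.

(3/2,-1): −√(2/21)

Admissible pairs with m₁+m₂ = M = 1/2: (-5/2,3), (-3/2,2), (-1/2,1), (1/2,0), (3/2,-1), (5/2,-2)
  (m₁,m₂)=(5/2,-2): CG² = 1/21, CG = +√(1/21)
  (m₁,m₂)=(3/2,-1): CG² = 2/21, CG = −√(2/21)   ← matches the target
  (m₁,m₂)=(1/2,0): CG² = 1/7, CG = +√(1/7)
  (m₁,m₂)=(-1/2,1): CG² = 4/21, CG = −√(4/21)
  (m₁,m₂)=(-3/2,2): CG² = 5/21, CG = +√(5/21)
  (m₁,m₂)=(-5/2,3): CG² = 2/7, CG = −√(2/7)
Pairs with CG² = 2/21: (3/2,-1): −√(2/21)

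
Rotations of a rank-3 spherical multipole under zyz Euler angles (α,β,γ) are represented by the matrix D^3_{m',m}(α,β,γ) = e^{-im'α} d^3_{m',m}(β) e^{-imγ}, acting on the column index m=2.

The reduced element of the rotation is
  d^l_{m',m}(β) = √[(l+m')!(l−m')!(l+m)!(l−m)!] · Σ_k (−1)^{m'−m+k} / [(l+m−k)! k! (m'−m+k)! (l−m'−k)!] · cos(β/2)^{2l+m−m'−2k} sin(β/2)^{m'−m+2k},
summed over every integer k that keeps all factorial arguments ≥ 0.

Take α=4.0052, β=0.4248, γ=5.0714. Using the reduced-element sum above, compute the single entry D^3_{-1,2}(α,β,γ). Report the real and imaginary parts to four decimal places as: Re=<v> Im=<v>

Re=0.0535 Im=0.0078

Split into d^3_{-1,2}(β=0.4248) × two z-phases.
c=cos(0.424800/2)=0.977528, s=sin(0.424800/2)=0.210807; N=√[2·24·120·1]=75.894664
Admissible k: 3..4 (factorial args all ≥0)
  k=3: (−1)^0·75.8947/(12)·0.9775^3·0.2108^3 = +0.055344
  k=4: (−1)^1·75.8947/(24)·0.9775^1·0.2108^5 = -0.001287
d^3_{-1,2}(0.4248) = +0.055344 -0.001287 = +0.054057
D = (-0.649699-0.760191i)·(+0.054057)·(-0.753108+0.657896i) = +0.053485+0.007842i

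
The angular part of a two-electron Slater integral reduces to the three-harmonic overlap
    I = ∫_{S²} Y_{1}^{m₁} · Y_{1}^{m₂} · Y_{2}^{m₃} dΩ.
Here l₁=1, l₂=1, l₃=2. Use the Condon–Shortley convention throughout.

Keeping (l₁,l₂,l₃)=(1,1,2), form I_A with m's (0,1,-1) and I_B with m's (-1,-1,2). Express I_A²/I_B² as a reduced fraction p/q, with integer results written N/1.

l's match ⇒ only the (l;m) 3-j factors differ between A and B.
A: triangle coeff Δ(1,1,2) = 1/30; Σ_t [0,0]: t=0:+1/2 = 1/2; (3j)²=1/10 [(1 1 2; 0 1 -1)], sign=-1
B: triangle coeff Δ(1,1,2) = 1/30; Σ_t [0,0]: t=0:+1/4 = 1/4; (3j)²=1/5 [(1 1 2; -1 -1 2)], sign=+1
I_A²/I_B² = (1/10)/(1/5) = 1/2

1/2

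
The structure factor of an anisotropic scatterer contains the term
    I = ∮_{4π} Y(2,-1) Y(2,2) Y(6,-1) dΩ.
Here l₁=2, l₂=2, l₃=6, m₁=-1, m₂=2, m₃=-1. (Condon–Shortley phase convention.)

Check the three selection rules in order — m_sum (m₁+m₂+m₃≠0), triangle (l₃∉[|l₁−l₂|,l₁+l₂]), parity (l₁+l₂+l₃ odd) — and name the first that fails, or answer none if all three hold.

triangle

Σmᵢ = 0  ✓
l₃∈[|l₁−l₂|,l₁+l₂]=[0,4] required, l₃=6 fails  ✗
Σlᵢ = 10 ⇒ even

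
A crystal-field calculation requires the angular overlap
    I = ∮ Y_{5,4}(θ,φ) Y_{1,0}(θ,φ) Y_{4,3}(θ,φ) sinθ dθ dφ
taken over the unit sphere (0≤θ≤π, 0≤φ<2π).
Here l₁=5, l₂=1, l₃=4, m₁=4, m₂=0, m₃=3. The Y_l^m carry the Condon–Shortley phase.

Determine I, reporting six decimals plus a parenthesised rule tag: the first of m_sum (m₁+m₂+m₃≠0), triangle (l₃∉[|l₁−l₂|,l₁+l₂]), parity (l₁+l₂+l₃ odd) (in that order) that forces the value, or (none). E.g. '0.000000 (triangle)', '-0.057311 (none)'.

m-sum = 4 + 0 + 3 = 7 ≠ 0 ⇒ I = 0

0.000000 (m_sum)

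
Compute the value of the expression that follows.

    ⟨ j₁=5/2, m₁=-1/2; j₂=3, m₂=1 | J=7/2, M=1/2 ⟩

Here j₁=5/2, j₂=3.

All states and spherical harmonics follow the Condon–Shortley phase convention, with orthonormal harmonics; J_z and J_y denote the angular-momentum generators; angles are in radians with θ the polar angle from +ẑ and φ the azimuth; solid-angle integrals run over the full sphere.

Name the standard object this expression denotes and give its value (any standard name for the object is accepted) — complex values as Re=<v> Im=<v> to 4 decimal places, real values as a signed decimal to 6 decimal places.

This is a Clebsch–Gordan (vector-coupling) coefficient.
triangle: 2!×3!×4!/10! = 288/3628800
(j±m)!: 2!×3!×4!×2!×4!×3! = 82944
prefactor² = (2J+1)×Δ×N² = 9216/175
  k=0: +1/(0!×2!×3!×4!×0!×0!) = 1/288
  k=1: −1/(1!×1!×2!×3!×1!×1!) = -1/12
  k=2: +1/(2!×0!×1!×2!×2!×2!) = 1/16
Σ = -5/288  ⇒  CG² = 9216/175×(-5/288)² = 1/63
CG = −√(1/63) = -0.125988

Clebsch–Gordan coefficient, −√(1/63) ≈ -0.125988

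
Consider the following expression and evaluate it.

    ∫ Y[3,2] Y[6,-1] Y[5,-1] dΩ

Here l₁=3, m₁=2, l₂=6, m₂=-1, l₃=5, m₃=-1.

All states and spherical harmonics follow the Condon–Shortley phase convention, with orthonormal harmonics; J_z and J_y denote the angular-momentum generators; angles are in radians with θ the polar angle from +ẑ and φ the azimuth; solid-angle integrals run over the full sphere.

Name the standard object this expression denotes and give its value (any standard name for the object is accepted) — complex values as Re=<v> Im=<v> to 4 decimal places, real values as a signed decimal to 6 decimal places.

Gaunt coefficient, +0.134828

This is a Gaunt coefficient — the integral of a triple product of spherical harmonics over the sphere.
Rules hold: Σm=0, L=14 even, 3≤5≤9.
N = 7·13·11 = 1001
Δ = 4!·2!·8!/15! = 1/675675
Racah Σ t=1..3: t=1:−1/8640 t=2:+1/2304 t=3:−1/8640 = 7/34560
⇒ 3j(3 6 5; 0 0 0)² = 7/429, sgn -1
Racah Σ t=0..1: t=0:+1/17280 t=1:−1/6912 = -1/11520
⇒ 3j(3 6 5; 2 -1 -1)² = 2/143, sgn -1
4πI² = N·(3j₀)²·(3jₘ)² = 98/429
I = +1·√(0.228438/4π) = 0.13482780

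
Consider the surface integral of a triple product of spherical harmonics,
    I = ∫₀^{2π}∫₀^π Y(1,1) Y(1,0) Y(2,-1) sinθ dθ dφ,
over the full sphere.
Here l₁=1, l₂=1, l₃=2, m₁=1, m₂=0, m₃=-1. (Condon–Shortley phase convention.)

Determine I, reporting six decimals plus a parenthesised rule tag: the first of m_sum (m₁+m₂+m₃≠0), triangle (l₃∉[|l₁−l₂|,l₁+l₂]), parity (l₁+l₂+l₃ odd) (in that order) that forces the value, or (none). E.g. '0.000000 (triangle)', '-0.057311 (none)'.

-0.218510 (none)

m-sum 0 ✓  L=4 even ✓  0≤2≤2 ✓
Π(2lᵢ+1) = 3×3×5 = 45
triangle coeff Δ(1,1,2) = 1/30
Σ_t [0,0]: t=0:+1/1 = 1/1
(3j)²=2/15 [(1 1 2; 0 0 0)], sign=+1
Σ_t [0,0]: t=0:+1/2 = 1/2
(3j)²=1/10 [(1 1 2; 1 0 -1)], sign=-1
⇒ 4πI² = 3/5
I = (-1)√(3/5/(4π)) = -0.21850969
No selection rule forces the value: the integral is nonzero (none).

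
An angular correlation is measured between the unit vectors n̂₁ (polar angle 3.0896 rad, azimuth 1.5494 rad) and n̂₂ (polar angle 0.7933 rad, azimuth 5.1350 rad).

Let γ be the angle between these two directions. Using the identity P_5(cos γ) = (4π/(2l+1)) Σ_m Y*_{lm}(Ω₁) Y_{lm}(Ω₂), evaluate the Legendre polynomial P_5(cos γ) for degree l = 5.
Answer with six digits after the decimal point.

0.406142

Addition theorem: P_5(cos γ) = (4π/11) Σ_m Y*_{lm}(Ω₁) Y_{lm}(Ω₂), m = −5…5:
  m=-5: Y*=+0.000000+0.000000i  Y=+0.073087-0.044035i  product +0.000000+0.000000i
  m=-4: Y*=-0.000011+0.000001i  Y=-0.031703-0.263700i  product +0.000001+0.000003i
  m=-3: Y*=-0.000025-0.000386i  Y=-0.409811-0.128101i  product -0.000039+0.000162i
  m=-2: Y*=+0.009097-0.000390i  Y=-0.190843+0.215161i  product -0.001652+0.002032i
  m=-1: Y*=+0.002822+0.131872i  Y=-0.075268-0.167372i  product +0.021859-0.010398i
  m=+0: Y*=-0.916728-0.000000i  Y=-0.343811+0.000000i  product +0.315181+0.000000i
  m=+1: Y*=-0.002822+0.131872i  Y=+0.075268-0.167372i  product +0.021859+0.010398i
  m=+2: Y*=+0.009097+0.000390i  Y=-0.190843-0.215161i  product -0.001652-0.002032i
  m=+3: Y*=+0.000025-0.000386i  Y=+0.409811-0.128101i  product -0.000039-0.000162i
  m=+4: Y*=-0.000011-0.000001i  Y=-0.031703+0.263700i  product +0.000001-0.000003i
  m=+5: Y*=-0.000000+0.000000i  Y=-0.073087-0.044035i  product +0.000000-0.000000i
Σ over m = +0.355518-0.000000i; ×(4π/11) → +0.406142-0.000000i. Real part: 0.406142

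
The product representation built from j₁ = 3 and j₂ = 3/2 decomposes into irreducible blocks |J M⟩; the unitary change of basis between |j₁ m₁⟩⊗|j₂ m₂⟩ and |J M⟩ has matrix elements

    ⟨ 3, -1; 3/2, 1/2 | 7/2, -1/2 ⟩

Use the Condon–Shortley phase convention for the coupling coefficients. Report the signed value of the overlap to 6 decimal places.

-0.534522  (= −√(2/7))

√[8·1!5!2!/9! · 2!4!2!1!3!4!] = √(512/7)
  +(−1)^0/∏(0,1,4,2,1,0)! = 1/48  (running 1/48)
  +(−1)^1/∏(1,0,3,1,2,1)! = -1/12  (running -1/16)
⟨..|..⟩ = √(512/7)·(-1/16) = -0.534522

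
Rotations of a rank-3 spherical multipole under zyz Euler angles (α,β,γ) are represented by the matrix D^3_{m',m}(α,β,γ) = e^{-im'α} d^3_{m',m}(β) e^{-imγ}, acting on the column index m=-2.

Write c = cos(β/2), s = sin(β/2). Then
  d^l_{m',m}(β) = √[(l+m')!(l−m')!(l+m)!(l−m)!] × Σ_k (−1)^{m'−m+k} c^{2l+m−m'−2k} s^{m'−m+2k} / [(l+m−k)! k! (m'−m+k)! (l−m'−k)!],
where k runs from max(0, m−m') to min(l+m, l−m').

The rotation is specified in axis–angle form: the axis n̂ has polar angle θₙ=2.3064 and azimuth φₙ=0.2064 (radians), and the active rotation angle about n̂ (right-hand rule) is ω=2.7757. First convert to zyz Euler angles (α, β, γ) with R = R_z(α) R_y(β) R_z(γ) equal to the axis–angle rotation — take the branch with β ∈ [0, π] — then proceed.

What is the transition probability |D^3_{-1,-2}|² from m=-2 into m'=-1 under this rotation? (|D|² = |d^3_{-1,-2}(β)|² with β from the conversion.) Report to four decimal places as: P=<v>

P=0.1932

Axis–angle → zyz. n̂ = (sinθₙcosφₙ, sinθₙsinφₙ, cosθₙ) = (+0.725689, +0.151946, -0.671035), ω = 2.7757.
R = I cosω + sinω [n̂]ₓ + (1−cosω) n̂n̂ᵀ gives
  R = [+0.084584, +0.453317, -0.887327; -0.026853, -0.889158, -0.456812; -0.996054, +0.062466, -0.063036]
β = atan2(√(R₁₃²+R₂₃²), R₃₃) = 1.633874; α = atan2(R₂₃, R₁₃) mod 2π = 3.617024; γ = atan2(R₃₂, −R₃₁) mod 2π = 0.062632
Split into d^3_{-1,-2}(β=1.6339) × two z-phases.
With c≡cos(β/2)=0.684457 and s≡sin(β/2)=0.729053, N=[2·24·1·120]^{1/2}=75.894664
Admissible k: 0..1 (factorial args all ≥0)
  k=0: (−1)^1·75.8947/(24)·0.6845^5·0.7291^1 = -0.346331
  k=1: (−1)^2·75.8947/(12)·0.6845^3·0.7291^3 = +0.785862
d^3_{-1,-2}(1.6339) = -0.346331 +0.785862 = +0.439531
|D^3_{-1,-2}|² = |d^3_{-1,-2}(β)|² = (+0.439531)² = 0.193188 (the z-rotation phases have unit modulus)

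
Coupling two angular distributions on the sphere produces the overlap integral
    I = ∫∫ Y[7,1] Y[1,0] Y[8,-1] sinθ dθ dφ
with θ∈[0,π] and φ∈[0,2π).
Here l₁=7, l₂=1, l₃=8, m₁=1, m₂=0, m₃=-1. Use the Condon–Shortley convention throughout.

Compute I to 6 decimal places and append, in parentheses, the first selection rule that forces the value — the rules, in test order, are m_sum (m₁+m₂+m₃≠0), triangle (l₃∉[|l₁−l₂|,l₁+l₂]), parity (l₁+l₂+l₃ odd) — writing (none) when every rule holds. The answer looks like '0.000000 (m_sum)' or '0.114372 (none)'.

Checks pass: Σm=0; 16 even; l₃=8∈[6,8].
(2·7+1)(2·1+1)(2·8+1) = 765
Δ: 0! 14! 2! / 17! → 1/2040
sum: t=0:+1/25401600 = 1/25401600
3j²(7 1 8; 0 0 0) = Δ·Π!·Σ² = 8/255  (sign +1)
sum: t=0:+1/29030400 = 1/29030400
3j²(7 1 8; 1 0 -1) = Δ·Π!·Σ² = 21/680  (sign -1)
combine: 4πI² = 765·8/255·21/680 = 63/85
take √, sign -1: I = -0.24285994
No selection rule forces the value: the integral is nonzero (none).

-0.242860 (none)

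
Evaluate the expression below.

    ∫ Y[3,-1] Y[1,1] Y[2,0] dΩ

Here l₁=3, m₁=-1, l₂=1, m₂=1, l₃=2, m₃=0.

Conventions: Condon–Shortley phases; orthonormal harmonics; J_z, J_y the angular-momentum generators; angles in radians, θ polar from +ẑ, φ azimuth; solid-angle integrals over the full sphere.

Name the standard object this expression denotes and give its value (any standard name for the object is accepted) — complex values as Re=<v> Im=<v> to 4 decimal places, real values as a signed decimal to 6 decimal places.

Gaunt coefficient, -0.202301

This is a Gaunt coefficient — the integral of a triple product of spherical harmonics over the sphere.
Checks pass: Σm=0; 6 even; l₃=2∈[2,4].
(2·3+1)(2·1+1)(2·2+1) = 105
Δ: 2! 4! 0! / 7! → 1/105
sum: t=1:−1/4 = -1/4
3j²(3 1 2; 0 0 0) = Δ·Π!·Σ² = 3/35  (sign -1)
sum: t=2:+1/8 = 1/8
3j²(3 1 2; -1 1 0) = Δ·Π!·Σ² = 2/35  (sign +1)
combine: 4πI² = 105·3/35·2/35 = 18/35
take √, sign -1: I = -0.20230066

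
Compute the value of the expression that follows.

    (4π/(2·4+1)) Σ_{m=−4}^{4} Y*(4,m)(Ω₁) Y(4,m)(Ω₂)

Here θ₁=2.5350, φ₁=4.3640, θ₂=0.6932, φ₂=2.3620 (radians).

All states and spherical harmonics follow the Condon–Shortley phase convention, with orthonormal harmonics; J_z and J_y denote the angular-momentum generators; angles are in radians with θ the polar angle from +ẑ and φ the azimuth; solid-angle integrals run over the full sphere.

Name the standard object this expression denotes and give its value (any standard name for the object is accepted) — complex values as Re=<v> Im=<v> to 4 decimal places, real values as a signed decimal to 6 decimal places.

This sum is the spherical-harmonic addition theorem: it equals the Legendre polynomial P_l(cos γ) of the angle γ between the two directions.
Term-by-term m-sum for l=4 (normalisation 4π/9 = 1.396263):
  m=-4: Y*=0.00824 - 0.04600j  Y=-0.07376 + 0.00171j  product -0.00053 + 0.00341j
  m=-3: Y*=-0.16480 - 0.09559j  Y=0.17451 - 0.18070j  product -0.04603 + 0.01310j
  m=-2: Y*=-0.31058 + 0.25989j  Y=0.00498 + 0.42911j  product -0.11307 - 0.13198j
  m=-1: Y*=0.13049 + 0.35929j  Y=-0.18882 - 0.18664j  product 0.04242 - 0.09220j
  m=+0: Y*=-0.13782 + 0.00000j  Y=-0.26419 + 0.00000j  product 0.03641 + 0.00000j
  m=+1: Y*=-0.13049 + 0.35929j  Y=0.18882 - 0.18664j  product 0.04242 + 0.09220j
  m=+2: Y*=-0.31058 - 0.25989j  Y=0.00498 - 0.42911j  product -0.11307 + 0.13198j
  m=+3: Y*=0.16480 - 0.09559j  Y=-0.17451 - 0.18070j  product -0.04603 - 0.01310j
  m=+4: Y*=0.00824 + 0.04600j  Y=-0.07376 - 0.00171j  product -0.00053 - 0.00341j
Σ over m = -0.19802 + 0.00000j; ×(4π/9) → -0.27649 + 0.00000j. Real part: -0.276488

Legendre polynomial (addition theorem), -0.276488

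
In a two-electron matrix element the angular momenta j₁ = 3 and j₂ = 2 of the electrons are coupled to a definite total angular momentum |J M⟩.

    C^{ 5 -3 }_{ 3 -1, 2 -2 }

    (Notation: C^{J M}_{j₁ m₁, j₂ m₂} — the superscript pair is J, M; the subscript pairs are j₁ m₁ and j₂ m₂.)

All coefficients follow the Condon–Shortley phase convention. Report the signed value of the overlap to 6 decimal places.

+√(1/3) ≈ +0.577350

√[11·0!6!4!/11! · 2!4!0!4!2!8!] = √(442368)
  +(−1)^0/∏(0,0,4,0,2,4)! = 1/1152  (running 1/1152)
⟨..|..⟩ = √(442368)·(1/1152) = +0.577350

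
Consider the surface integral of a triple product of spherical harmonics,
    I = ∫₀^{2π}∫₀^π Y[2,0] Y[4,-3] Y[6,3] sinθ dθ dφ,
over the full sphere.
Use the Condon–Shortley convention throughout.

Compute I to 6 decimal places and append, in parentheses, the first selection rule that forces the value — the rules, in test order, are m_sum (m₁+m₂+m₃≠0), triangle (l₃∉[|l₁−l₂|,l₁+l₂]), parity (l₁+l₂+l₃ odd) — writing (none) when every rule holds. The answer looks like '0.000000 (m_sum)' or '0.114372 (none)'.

Checks pass: Σm=0; 12 even; l₃=6∈[2,6].
(2·2+1)(2·4+1)(2·6+1) = 585
Δ: 0! 4! 8! / 13! → 1/6435
sum: t=0:+1/2304 = 1/2304
3j²(2 4 6; 0 0 0) = Δ·Π!·Σ² = 5/143  (sign +1)
sum: t=0:+1/20160 = 1/20160
3j²(2 4 6; 0 -3 3) = Δ·Π!·Σ² = 12/715  (sign -1)
combine: 4πI² = 585·5/143·12/715 = 540/1573
take √, sign -1: I = -0.16528277
No selection rule forces the value: the integral is nonzero (none).

-0.165283 (none)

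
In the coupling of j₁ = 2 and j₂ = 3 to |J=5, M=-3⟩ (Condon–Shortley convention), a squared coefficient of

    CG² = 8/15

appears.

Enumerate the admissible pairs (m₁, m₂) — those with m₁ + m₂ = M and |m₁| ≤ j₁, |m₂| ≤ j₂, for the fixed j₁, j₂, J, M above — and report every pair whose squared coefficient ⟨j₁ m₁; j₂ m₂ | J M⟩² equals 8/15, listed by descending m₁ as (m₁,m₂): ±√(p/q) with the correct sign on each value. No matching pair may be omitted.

Admissible pairs with m₁+m₂ = M = -3: (-2,-1), (-1,-2), (0,-3)
  (m₁,m₂)=(0,-3): CG² = 2/15, CG = +√(2/15)
  (m₁,m₂)=(-1,-2): CG² = 8/15, CG = +√(8/15)   ← matches the target
  (m₁,m₂)=(-2,-1): CG² = 1/3, CG = +√(1/3)
Pairs with CG² = 8/15: (-1,-2): +√(8/15)

(-1,-2): +√(8/15)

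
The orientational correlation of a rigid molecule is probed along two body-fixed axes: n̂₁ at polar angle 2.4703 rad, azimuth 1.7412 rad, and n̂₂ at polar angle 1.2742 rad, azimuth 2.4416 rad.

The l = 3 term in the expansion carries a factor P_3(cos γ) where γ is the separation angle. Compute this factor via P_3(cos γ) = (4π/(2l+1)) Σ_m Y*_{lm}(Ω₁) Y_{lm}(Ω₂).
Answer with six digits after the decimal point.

-0.310092

Expand P_3 via completeness: Σ_{m} conj(Y_{3,m}) at Ω₁ times Y_{3,m} at Ω₂ —
  m=-3: (0.049119, -0.087565) × (0.184223, -0.315009) = (-0.018535, -0.031605)  (running Σ = (-0.018535, -0.031605))
  m=-2: (0.291790, 0.103482) × (0.046435, 0.269203) = (-0.014308, 0.083356)  (running Σ = (-0.032843, 0.051751))
  m=-1: (-0.070413, 0.409206) × (0.135428, 0.114068) = (-0.056213, 0.047386)  (running Σ = (-0.089056, 0.099137))
  m=0: (-0.019165, -0.000000) × (-0.280619, 0.000000) = (0.005378, 0.000000)  (running Σ = (-0.083678, 0.099137))
  m=1: (0.070413, 0.409206) × (-0.135428, 0.114068) = (-0.056213, -0.047386)  (running Σ = (-0.139891, 0.051751))
  m=2: (0.291790, -0.103482) × (0.046435, -0.269203) = (-0.014308, -0.083356)  (running Σ = (-0.154200, -0.031605))
  m=3: (-0.049119, -0.087565) × (-0.184223, -0.315009) = (-0.018535, 0.031605)  (running Σ = (-0.172734, 0.000000))
Total Σ_m = (-0.172734, 0.000000). Multiply by 1.795196: (-0.310092, 0.000000). P_3(cos γ) = -0.310092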